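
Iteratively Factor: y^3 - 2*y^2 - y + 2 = (y - 1)*(y^2 - y - 2) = (y - 2)*(y - 1)*(y + 1)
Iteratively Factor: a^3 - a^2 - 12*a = (a)*(a^2 - a - 12) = a*(a - 4)*(a + 3)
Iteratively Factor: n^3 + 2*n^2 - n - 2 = (n - 1)*(n^2 + 3*n + 2) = (n - 1)*(n + 1)*(n + 2)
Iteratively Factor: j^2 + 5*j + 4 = (j + 4)*(j + 1)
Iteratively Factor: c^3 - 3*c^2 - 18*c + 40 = (c - 5)*(c^2 + 2*c - 8) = (c - 5)*(c + 4)*(c - 2)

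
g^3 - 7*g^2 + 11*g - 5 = (g - 5)*(g - 1)^2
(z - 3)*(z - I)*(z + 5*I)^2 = z^4 - 3*z^3 + 9*I*z^3 - 15*z^2 - 27*I*z^2 + 45*z + 25*I*z - 75*I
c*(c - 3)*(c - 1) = c^3 - 4*c^2 + 3*c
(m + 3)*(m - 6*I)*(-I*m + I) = -I*m^3 - 6*m^2 - 2*I*m^2 - 12*m + 3*I*m + 18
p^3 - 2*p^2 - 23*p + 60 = (p - 4)*(p - 3)*(p + 5)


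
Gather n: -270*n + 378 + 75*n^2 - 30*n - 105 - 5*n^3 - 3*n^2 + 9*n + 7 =-5*n^3 + 72*n^2 - 291*n + 280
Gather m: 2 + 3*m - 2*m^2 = -2*m^2 + 3*m + 2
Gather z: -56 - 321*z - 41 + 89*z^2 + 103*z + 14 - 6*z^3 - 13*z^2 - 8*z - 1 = -6*z^3 + 76*z^2 - 226*z - 84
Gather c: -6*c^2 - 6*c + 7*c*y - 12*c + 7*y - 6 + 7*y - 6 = -6*c^2 + c*(7*y - 18) + 14*y - 12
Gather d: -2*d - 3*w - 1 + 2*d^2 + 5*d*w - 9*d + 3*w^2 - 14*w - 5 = 2*d^2 + d*(5*w - 11) + 3*w^2 - 17*w - 6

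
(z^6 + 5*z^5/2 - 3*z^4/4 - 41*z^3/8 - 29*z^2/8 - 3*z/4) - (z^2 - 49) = z^6 + 5*z^5/2 - 3*z^4/4 - 41*z^3/8 - 37*z^2/8 - 3*z/4 + 49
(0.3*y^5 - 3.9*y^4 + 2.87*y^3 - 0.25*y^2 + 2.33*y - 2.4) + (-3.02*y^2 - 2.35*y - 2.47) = 0.3*y^5 - 3.9*y^4 + 2.87*y^3 - 3.27*y^2 - 0.02*y - 4.87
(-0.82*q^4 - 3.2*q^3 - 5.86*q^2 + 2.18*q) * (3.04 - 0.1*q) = 0.082*q^5 - 2.1728*q^4 - 9.142*q^3 - 18.0324*q^2 + 6.6272*q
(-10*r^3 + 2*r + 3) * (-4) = 40*r^3 - 8*r - 12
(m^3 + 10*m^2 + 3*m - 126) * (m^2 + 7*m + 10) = m^5 + 17*m^4 + 83*m^3 - 5*m^2 - 852*m - 1260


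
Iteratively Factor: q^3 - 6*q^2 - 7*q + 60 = (q - 4)*(q^2 - 2*q - 15) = (q - 4)*(q + 3)*(q - 5)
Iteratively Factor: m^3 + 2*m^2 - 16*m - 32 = (m - 4)*(m^2 + 6*m + 8) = (m - 4)*(m + 4)*(m + 2)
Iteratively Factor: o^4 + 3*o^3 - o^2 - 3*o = (o)*(o^3 + 3*o^2 - o - 3) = o*(o + 3)*(o^2 - 1) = o*(o + 1)*(o + 3)*(o - 1)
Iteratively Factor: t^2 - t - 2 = (t + 1)*(t - 2)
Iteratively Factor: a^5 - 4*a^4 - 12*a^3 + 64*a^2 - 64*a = (a - 2)*(a^4 - 2*a^3 - 16*a^2 + 32*a) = (a - 2)^2*(a^3 - 16*a) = a*(a - 2)^2*(a^2 - 16) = a*(a - 2)^2*(a + 4)*(a - 4)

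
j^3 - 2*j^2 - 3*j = j*(j - 3)*(j + 1)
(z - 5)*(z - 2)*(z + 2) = z^3 - 5*z^2 - 4*z + 20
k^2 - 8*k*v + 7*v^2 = (k - 7*v)*(k - v)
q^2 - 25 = (q - 5)*(q + 5)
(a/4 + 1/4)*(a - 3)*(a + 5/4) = a^3/4 - 3*a^2/16 - 11*a/8 - 15/16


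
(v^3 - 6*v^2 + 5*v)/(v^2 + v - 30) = v*(v - 1)/(v + 6)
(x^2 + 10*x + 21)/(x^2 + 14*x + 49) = (x + 3)/(x + 7)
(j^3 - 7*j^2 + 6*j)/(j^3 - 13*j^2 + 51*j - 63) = j*(j^2 - 7*j + 6)/(j^3 - 13*j^2 + 51*j - 63)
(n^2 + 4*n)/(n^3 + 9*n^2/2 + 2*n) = 2/(2*n + 1)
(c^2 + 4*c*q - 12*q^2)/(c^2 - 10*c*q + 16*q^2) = (-c - 6*q)/(-c + 8*q)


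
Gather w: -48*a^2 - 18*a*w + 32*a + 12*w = -48*a^2 + 32*a + w*(12 - 18*a)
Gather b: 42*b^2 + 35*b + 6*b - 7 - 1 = 42*b^2 + 41*b - 8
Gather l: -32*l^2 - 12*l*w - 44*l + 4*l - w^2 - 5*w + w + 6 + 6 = -32*l^2 + l*(-12*w - 40) - w^2 - 4*w + 12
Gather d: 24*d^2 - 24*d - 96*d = 24*d^2 - 120*d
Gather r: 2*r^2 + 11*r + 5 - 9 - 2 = 2*r^2 + 11*r - 6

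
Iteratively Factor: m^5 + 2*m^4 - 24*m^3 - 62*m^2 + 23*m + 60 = (m - 5)*(m^4 + 7*m^3 + 11*m^2 - 7*m - 12) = (m - 5)*(m + 4)*(m^3 + 3*m^2 - m - 3) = (m - 5)*(m + 3)*(m + 4)*(m^2 - 1) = (m - 5)*(m - 1)*(m + 3)*(m + 4)*(m + 1)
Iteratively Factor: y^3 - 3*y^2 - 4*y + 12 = (y - 3)*(y^2 - 4) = (y - 3)*(y + 2)*(y - 2)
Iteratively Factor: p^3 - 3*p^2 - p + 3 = (p - 1)*(p^2 - 2*p - 3) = (p - 3)*(p - 1)*(p + 1)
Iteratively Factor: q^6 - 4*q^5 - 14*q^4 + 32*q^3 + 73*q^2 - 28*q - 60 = (q - 1)*(q^5 - 3*q^4 - 17*q^3 + 15*q^2 + 88*q + 60) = (q - 1)*(q + 2)*(q^4 - 5*q^3 - 7*q^2 + 29*q + 30) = (q - 3)*(q - 1)*(q + 2)*(q^3 - 2*q^2 - 13*q - 10) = (q - 5)*(q - 3)*(q - 1)*(q + 2)*(q^2 + 3*q + 2) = (q - 5)*(q - 3)*(q - 1)*(q + 2)^2*(q + 1)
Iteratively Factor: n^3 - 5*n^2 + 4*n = (n)*(n^2 - 5*n + 4) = n*(n - 1)*(n - 4)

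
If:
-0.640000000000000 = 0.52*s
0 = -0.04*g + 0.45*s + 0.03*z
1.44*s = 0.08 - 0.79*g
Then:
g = 2.34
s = -1.23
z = 21.59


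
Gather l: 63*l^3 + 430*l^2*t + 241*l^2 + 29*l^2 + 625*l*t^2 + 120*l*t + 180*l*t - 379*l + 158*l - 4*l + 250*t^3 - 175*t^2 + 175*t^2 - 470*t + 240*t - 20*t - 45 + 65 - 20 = 63*l^3 + l^2*(430*t + 270) + l*(625*t^2 + 300*t - 225) + 250*t^3 - 250*t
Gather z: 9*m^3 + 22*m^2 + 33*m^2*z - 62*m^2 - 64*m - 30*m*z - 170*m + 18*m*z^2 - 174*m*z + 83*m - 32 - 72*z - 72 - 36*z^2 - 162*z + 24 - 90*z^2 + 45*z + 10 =9*m^3 - 40*m^2 - 151*m + z^2*(18*m - 126) + z*(33*m^2 - 204*m - 189) - 70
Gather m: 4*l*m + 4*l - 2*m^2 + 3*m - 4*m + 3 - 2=4*l - 2*m^2 + m*(4*l - 1) + 1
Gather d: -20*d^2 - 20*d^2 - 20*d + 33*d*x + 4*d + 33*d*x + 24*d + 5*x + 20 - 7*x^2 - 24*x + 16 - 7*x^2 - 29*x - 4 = -40*d^2 + d*(66*x + 8) - 14*x^2 - 48*x + 32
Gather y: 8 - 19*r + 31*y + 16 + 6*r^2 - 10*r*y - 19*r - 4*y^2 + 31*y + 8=6*r^2 - 38*r - 4*y^2 + y*(62 - 10*r) + 32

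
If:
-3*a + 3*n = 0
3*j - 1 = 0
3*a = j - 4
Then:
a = -11/9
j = 1/3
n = -11/9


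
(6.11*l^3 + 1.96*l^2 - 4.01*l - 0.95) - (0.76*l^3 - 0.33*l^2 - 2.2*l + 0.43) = 5.35*l^3 + 2.29*l^2 - 1.81*l - 1.38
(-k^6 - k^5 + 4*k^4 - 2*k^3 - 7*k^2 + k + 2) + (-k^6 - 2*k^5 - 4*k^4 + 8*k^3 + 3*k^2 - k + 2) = -2*k^6 - 3*k^5 + 6*k^3 - 4*k^2 + 4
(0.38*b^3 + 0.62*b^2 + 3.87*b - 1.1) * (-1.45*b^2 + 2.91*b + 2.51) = -0.551*b^5 + 0.2068*b^4 - 2.8535*b^3 + 14.4129*b^2 + 6.5127*b - 2.761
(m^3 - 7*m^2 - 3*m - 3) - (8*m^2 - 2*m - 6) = m^3 - 15*m^2 - m + 3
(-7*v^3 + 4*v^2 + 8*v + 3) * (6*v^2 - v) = -42*v^5 + 31*v^4 + 44*v^3 + 10*v^2 - 3*v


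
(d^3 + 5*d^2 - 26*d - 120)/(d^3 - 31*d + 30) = (d + 4)/(d - 1)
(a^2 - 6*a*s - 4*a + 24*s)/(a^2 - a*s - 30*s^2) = (a - 4)/(a + 5*s)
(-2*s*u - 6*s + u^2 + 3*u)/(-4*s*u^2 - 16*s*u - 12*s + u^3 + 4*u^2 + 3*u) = (2*s - u)/(4*s*u + 4*s - u^2 - u)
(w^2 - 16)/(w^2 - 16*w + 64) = (w^2 - 16)/(w^2 - 16*w + 64)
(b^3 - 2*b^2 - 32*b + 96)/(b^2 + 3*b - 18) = (b^2 - 8*b + 16)/(b - 3)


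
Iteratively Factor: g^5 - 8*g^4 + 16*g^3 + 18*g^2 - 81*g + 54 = (g - 1)*(g^4 - 7*g^3 + 9*g^2 + 27*g - 54) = (g - 3)*(g - 1)*(g^3 - 4*g^2 - 3*g + 18) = (g - 3)^2*(g - 1)*(g^2 - g - 6) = (g - 3)^3*(g - 1)*(g + 2)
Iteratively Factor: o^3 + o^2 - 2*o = (o)*(o^2 + o - 2) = o*(o + 2)*(o - 1)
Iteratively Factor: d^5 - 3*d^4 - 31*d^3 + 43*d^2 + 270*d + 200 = (d + 1)*(d^4 - 4*d^3 - 27*d^2 + 70*d + 200) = (d - 5)*(d + 1)*(d^3 + d^2 - 22*d - 40) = (d - 5)*(d + 1)*(d + 4)*(d^2 - 3*d - 10) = (d - 5)^2*(d + 1)*(d + 4)*(d + 2)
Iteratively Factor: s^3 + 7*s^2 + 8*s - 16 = (s + 4)*(s^2 + 3*s - 4) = (s + 4)^2*(s - 1)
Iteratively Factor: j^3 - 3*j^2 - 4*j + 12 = (j - 3)*(j^2 - 4) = (j - 3)*(j - 2)*(j + 2)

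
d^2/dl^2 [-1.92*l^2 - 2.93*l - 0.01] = -3.84000000000000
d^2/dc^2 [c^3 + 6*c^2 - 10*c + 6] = 6*c + 12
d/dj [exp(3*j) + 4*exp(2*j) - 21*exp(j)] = (3*exp(2*j) + 8*exp(j) - 21)*exp(j)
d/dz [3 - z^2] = -2*z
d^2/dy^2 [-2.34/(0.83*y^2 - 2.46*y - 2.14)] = (-3.224052*y^2 + 9.555624*y + 2.34*(1.66*y - 2.46)*(3.32*y - 4.92) + 8.312616)/(-0.83*y^2 + 2.46*y + 2.14)^3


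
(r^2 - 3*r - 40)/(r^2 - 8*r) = (r + 5)/r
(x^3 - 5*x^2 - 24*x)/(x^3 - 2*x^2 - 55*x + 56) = x*(x + 3)/(x^2 + 6*x - 7)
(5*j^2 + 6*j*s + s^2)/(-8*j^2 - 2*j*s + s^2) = (5*j^2 + 6*j*s + s^2)/(-8*j^2 - 2*j*s + s^2)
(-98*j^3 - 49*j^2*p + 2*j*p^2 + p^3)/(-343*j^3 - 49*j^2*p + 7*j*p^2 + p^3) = (2*j + p)/(7*j + p)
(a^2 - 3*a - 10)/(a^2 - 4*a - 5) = (a + 2)/(a + 1)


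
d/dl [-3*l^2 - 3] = -6*l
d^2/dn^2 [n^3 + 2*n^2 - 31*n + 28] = 6*n + 4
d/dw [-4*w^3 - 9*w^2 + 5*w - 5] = -12*w^2 - 18*w + 5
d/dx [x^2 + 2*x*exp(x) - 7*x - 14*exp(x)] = 2*x*exp(x) + 2*x - 12*exp(x) - 7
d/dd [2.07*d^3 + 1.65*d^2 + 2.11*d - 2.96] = 6.21*d^2 + 3.3*d + 2.11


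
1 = 1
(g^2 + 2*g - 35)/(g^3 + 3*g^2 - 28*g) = (g - 5)/(g*(g - 4))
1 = 1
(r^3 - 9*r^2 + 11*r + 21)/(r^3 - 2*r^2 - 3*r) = (r - 7)/r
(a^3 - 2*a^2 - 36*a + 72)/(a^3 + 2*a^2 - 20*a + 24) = (a - 6)/(a - 2)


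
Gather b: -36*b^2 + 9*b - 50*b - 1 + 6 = -36*b^2 - 41*b + 5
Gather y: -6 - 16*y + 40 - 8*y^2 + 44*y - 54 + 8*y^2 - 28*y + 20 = 0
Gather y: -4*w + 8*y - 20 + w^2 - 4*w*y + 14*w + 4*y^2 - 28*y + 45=w^2 + 10*w + 4*y^2 + y*(-4*w - 20) + 25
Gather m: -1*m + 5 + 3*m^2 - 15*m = 3*m^2 - 16*m + 5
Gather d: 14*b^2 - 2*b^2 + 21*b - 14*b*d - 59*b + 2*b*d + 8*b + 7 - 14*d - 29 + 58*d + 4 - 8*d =12*b^2 - 30*b + d*(36 - 12*b) - 18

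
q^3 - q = q*(q - 1)*(q + 1)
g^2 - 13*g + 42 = (g - 7)*(g - 6)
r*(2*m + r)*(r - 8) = 2*m*r^2 - 16*m*r + r^3 - 8*r^2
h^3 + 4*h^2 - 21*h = h*(h - 3)*(h + 7)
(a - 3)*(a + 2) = a^2 - a - 6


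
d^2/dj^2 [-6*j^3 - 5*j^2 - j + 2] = -36*j - 10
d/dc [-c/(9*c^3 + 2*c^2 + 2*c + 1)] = (18*c^3 + 2*c^2 - 1)/(81*c^6 + 36*c^5 + 40*c^4 + 26*c^3 + 8*c^2 + 4*c + 1)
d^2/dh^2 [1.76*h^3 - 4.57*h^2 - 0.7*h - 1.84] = 10.56*h - 9.14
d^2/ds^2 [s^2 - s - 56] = 2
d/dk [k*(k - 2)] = 2*k - 2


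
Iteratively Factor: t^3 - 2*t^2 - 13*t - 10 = (t - 5)*(t^2 + 3*t + 2) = (t - 5)*(t + 2)*(t + 1)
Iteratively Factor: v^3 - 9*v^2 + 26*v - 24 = (v - 4)*(v^2 - 5*v + 6) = (v - 4)*(v - 2)*(v - 3)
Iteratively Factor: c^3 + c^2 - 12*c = (c + 4)*(c^2 - 3*c) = c*(c + 4)*(c - 3)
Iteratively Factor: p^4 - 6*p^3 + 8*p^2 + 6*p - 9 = (p - 1)*(p^3 - 5*p^2 + 3*p + 9) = (p - 3)*(p - 1)*(p^2 - 2*p - 3) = (p - 3)*(p - 1)*(p + 1)*(p - 3)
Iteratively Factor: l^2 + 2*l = (l)*(l + 2)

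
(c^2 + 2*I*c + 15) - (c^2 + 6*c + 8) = -6*c + 2*I*c + 7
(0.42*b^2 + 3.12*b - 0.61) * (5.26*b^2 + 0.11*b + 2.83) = 2.2092*b^4 + 16.4574*b^3 - 1.6768*b^2 + 8.7625*b - 1.7263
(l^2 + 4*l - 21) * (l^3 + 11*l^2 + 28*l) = l^5 + 15*l^4 + 51*l^3 - 119*l^2 - 588*l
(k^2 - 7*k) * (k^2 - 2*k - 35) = k^4 - 9*k^3 - 21*k^2 + 245*k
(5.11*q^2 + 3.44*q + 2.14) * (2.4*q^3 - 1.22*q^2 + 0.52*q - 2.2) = 12.264*q^5 + 2.0218*q^4 + 3.5964*q^3 - 12.064*q^2 - 6.4552*q - 4.708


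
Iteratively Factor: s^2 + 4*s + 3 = (s + 3)*(s + 1)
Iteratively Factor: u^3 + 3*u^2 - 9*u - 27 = (u - 3)*(u^2 + 6*u + 9) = (u - 3)*(u + 3)*(u + 3)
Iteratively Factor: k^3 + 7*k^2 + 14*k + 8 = (k + 4)*(k^2 + 3*k + 2) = (k + 1)*(k + 4)*(k + 2)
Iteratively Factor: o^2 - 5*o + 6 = (o - 2)*(o - 3)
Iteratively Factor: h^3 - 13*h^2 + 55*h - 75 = (h - 5)*(h^2 - 8*h + 15) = (h - 5)^2*(h - 3)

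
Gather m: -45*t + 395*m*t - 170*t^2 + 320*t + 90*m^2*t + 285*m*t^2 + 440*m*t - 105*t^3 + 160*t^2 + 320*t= 90*m^2*t + m*(285*t^2 + 835*t) - 105*t^3 - 10*t^2 + 595*t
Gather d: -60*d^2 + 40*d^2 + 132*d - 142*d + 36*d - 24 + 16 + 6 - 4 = -20*d^2 + 26*d - 6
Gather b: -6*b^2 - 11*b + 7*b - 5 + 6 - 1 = -6*b^2 - 4*b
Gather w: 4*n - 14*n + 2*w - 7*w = -10*n - 5*w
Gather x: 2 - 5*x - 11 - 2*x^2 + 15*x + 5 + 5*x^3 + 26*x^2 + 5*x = 5*x^3 + 24*x^2 + 15*x - 4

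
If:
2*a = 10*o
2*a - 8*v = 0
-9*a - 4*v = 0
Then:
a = 0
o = 0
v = 0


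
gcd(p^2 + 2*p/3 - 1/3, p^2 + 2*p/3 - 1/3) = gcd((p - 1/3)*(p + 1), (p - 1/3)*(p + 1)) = p^2 + 2*p/3 - 1/3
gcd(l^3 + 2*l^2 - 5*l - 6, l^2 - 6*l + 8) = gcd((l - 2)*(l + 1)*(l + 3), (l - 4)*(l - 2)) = l - 2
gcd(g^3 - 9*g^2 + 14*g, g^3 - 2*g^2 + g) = g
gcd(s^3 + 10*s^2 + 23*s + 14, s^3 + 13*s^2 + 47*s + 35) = s^2 + 8*s + 7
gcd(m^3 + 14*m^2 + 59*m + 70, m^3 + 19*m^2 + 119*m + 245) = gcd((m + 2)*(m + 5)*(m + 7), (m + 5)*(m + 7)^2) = m^2 + 12*m + 35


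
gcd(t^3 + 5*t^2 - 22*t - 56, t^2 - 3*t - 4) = t - 4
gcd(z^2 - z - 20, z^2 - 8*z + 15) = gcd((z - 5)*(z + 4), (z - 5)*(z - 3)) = z - 5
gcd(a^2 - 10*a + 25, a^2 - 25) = a - 5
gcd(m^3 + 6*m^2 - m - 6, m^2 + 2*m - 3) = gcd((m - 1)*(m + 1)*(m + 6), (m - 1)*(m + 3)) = m - 1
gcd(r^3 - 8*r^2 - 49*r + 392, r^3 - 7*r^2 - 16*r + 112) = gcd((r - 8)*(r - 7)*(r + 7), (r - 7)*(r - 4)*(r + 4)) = r - 7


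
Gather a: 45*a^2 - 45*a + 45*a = 45*a^2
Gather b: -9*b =-9*b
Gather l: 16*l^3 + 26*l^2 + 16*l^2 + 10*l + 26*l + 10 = 16*l^3 + 42*l^2 + 36*l + 10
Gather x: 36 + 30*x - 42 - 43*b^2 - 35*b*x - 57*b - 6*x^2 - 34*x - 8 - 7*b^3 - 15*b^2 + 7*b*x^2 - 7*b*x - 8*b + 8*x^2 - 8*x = -7*b^3 - 58*b^2 - 65*b + x^2*(7*b + 2) + x*(-42*b - 12) - 14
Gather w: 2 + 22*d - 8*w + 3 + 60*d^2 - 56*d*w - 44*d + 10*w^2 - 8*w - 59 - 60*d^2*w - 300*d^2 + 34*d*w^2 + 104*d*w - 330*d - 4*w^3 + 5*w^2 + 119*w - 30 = -240*d^2 - 352*d - 4*w^3 + w^2*(34*d + 15) + w*(-60*d^2 + 48*d + 103) - 84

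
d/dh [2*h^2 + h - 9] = 4*h + 1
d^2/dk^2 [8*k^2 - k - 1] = 16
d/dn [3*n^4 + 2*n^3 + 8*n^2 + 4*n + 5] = 12*n^3 + 6*n^2 + 16*n + 4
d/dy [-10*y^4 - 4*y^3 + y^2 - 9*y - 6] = -40*y^3 - 12*y^2 + 2*y - 9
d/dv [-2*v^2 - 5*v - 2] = -4*v - 5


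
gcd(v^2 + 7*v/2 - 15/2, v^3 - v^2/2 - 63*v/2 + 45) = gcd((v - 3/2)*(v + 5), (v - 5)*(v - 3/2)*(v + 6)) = v - 3/2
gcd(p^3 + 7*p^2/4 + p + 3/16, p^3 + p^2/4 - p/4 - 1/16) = p + 1/2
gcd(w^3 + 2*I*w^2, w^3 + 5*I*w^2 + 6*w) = w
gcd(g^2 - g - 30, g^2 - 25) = g + 5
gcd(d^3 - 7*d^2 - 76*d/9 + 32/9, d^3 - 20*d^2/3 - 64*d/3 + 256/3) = d - 8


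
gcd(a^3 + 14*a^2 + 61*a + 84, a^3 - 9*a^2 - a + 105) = a + 3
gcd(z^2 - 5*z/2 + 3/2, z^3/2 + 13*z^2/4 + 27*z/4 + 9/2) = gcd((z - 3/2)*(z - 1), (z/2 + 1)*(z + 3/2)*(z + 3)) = 1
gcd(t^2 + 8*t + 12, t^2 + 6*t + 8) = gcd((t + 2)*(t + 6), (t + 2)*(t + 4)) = t + 2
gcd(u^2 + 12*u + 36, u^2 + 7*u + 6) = u + 6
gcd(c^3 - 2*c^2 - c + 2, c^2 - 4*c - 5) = c + 1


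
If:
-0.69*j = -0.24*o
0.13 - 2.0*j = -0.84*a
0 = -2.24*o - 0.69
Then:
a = -0.41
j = -0.11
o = -0.31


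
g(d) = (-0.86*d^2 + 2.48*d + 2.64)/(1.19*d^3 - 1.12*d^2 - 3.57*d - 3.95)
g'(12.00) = 0.00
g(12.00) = -0.05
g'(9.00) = 0.00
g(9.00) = -0.06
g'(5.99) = -0.00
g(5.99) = -0.07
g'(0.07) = 0.03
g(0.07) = -0.67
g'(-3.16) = 0.12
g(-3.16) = 0.33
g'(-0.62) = -1.34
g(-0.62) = -0.31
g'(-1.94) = 0.19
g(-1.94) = 0.54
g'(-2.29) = 0.20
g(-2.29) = 0.47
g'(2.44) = -9.62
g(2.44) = -1.75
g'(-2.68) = 0.17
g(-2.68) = 0.40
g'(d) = (2.48 - 1.72*d)/(1.19*d^3 - 1.12*d^2 - 3.57*d - 3.95) + (-3.57*d^2 + 2.24*d + 3.57)*(-0.86*d^2 + 2.48*d + 2.64)/(1.19*d^3 - 1.12*d^2 - 3.57*d - 3.95)^2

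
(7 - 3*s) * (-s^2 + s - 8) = 3*s^3 - 10*s^2 + 31*s - 56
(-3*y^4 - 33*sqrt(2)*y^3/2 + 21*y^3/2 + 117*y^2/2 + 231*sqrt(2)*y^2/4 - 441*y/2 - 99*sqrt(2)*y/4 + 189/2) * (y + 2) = -3*y^5 - 33*sqrt(2)*y^4/2 + 9*y^4/2 + 99*sqrt(2)*y^3/4 + 159*y^3/2 - 207*y^2/2 + 363*sqrt(2)*y^2/4 - 693*y/2 - 99*sqrt(2)*y/2 + 189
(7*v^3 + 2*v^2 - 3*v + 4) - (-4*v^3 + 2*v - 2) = 11*v^3 + 2*v^2 - 5*v + 6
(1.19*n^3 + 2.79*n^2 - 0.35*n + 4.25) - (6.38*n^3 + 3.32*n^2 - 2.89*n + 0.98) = -5.19*n^3 - 0.53*n^2 + 2.54*n + 3.27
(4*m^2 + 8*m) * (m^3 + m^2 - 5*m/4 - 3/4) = 4*m^5 + 12*m^4 + 3*m^3 - 13*m^2 - 6*m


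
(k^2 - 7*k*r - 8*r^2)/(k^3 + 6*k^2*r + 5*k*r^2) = (k - 8*r)/(k*(k + 5*r))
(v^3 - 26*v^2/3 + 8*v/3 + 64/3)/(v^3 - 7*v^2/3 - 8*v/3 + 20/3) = (3*v^2 - 20*v - 32)/(3*v^2 - v - 10)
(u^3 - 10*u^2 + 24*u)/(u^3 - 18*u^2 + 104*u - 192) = u/(u - 8)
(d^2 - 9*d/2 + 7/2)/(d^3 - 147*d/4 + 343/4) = 2*(d - 1)/(2*d^2 + 7*d - 49)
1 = 1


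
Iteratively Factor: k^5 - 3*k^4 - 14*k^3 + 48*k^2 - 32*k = (k - 2)*(k^4 - k^3 - 16*k^2 + 16*k) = (k - 2)*(k + 4)*(k^3 - 5*k^2 + 4*k) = (k - 4)*(k - 2)*(k + 4)*(k^2 - k) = k*(k - 4)*(k - 2)*(k + 4)*(k - 1)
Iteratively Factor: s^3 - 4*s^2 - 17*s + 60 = (s - 3)*(s^2 - s - 20) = (s - 3)*(s + 4)*(s - 5)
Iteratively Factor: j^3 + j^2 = (j)*(j^2 + j) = j*(j + 1)*(j)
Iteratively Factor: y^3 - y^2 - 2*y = (y)*(y^2 - y - 2) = y*(y + 1)*(y - 2)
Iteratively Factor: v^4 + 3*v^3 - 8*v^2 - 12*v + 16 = (v - 2)*(v^3 + 5*v^2 + 2*v - 8) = (v - 2)*(v - 1)*(v^2 + 6*v + 8) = (v - 2)*(v - 1)*(v + 2)*(v + 4)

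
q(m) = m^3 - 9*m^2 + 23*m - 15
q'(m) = 3*m^2 - 18*m + 23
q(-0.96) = -46.26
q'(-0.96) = 43.04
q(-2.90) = -181.78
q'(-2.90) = 100.43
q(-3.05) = -197.25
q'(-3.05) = 105.81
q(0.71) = -2.85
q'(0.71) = 11.73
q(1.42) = 2.38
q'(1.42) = 3.49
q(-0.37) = -24.79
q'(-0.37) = 30.07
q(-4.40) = -375.62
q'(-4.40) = 160.28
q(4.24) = -3.05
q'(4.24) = 0.61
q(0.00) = -15.00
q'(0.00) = 23.00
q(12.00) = 693.00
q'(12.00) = 239.00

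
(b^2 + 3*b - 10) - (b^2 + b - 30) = 2*b + 20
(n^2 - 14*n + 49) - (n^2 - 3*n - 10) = 59 - 11*n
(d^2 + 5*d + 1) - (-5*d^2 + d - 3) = 6*d^2 + 4*d + 4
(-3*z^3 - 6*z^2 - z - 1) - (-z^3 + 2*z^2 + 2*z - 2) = -2*z^3 - 8*z^2 - 3*z + 1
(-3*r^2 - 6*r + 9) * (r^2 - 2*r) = -3*r^4 + 21*r^2 - 18*r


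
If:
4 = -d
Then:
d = -4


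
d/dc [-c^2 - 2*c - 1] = -2*c - 2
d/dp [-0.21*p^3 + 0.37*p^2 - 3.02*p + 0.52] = -0.63*p^2 + 0.74*p - 3.02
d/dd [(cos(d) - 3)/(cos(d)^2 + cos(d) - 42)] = (cos(d)^2 - 6*cos(d) + 39)*sin(d)/(cos(d)^2 + cos(d) - 42)^2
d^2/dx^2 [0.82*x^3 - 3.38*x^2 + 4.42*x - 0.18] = 4.92*x - 6.76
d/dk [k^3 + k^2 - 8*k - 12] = 3*k^2 + 2*k - 8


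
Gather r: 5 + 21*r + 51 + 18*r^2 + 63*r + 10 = 18*r^2 + 84*r + 66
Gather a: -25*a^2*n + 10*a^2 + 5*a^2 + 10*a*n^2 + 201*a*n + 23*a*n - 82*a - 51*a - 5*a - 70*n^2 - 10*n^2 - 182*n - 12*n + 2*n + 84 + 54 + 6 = a^2*(15 - 25*n) + a*(10*n^2 + 224*n - 138) - 80*n^2 - 192*n + 144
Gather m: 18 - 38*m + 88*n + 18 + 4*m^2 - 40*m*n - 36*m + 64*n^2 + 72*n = 4*m^2 + m*(-40*n - 74) + 64*n^2 + 160*n + 36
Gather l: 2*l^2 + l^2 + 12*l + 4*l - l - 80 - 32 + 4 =3*l^2 + 15*l - 108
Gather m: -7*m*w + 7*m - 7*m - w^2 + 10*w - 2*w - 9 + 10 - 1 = -7*m*w - w^2 + 8*w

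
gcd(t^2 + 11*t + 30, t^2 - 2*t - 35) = t + 5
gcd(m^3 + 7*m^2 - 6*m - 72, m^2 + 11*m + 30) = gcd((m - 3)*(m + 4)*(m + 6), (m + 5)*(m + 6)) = m + 6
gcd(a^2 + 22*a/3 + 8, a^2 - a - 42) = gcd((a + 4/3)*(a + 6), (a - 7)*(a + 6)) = a + 6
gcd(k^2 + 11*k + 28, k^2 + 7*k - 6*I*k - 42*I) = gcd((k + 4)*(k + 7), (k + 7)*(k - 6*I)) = k + 7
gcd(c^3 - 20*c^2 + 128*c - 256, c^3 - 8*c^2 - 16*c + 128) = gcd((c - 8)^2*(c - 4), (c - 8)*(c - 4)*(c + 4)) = c^2 - 12*c + 32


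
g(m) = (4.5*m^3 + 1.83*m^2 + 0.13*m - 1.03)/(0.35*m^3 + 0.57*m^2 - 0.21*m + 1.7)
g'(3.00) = 1.37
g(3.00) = 8.78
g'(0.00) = 0.00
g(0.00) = -0.61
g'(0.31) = 1.56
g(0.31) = -0.40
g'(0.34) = 1.78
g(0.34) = -0.35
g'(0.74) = 4.55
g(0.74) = 0.95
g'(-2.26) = 161.61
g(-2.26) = -42.00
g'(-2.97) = 117.31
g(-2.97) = 56.76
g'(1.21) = 5.24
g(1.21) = 3.37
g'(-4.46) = 4.71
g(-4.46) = 21.34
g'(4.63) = 0.54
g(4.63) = 10.18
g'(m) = (-1.05*m^2 - 1.14*m + 0.21)*(4.5*m^3 + 1.83*m^2 + 0.13*m - 1.03)/(0.35*m^3 + 0.57*m^2 - 0.21*m + 1.7)^2 + (13.5*m^2 + 3.66*m + 0.13)/(0.35*m^3 + 0.57*m^2 - 0.21*m + 1.7)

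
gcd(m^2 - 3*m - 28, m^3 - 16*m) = m + 4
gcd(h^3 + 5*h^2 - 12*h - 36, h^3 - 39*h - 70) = h + 2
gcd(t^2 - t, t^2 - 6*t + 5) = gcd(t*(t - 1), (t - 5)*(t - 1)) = t - 1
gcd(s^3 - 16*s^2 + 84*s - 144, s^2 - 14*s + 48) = s - 6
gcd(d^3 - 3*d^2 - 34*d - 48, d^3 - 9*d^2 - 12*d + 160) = d - 8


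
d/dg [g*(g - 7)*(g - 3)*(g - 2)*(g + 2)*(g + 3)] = 6*g^5 - 35*g^4 - 52*g^3 + 273*g^2 + 72*g - 252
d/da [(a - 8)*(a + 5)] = 2*a - 3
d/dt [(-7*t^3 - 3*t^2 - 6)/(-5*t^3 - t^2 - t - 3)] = 2*(-4*t^4 + 7*t^3 - 12*t^2 + 3*t - 3)/(25*t^6 + 10*t^5 + 11*t^4 + 32*t^3 + 7*t^2 + 6*t + 9)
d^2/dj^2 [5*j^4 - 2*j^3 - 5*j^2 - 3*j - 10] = 60*j^2 - 12*j - 10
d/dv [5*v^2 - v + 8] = 10*v - 1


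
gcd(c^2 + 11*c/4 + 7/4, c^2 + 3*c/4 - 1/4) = c + 1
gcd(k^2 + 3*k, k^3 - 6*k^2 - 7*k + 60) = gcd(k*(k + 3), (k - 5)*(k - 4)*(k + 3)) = k + 3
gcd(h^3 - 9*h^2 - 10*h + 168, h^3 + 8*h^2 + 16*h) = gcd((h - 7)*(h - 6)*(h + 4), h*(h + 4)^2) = h + 4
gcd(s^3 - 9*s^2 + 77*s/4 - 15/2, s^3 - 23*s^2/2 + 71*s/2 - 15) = s^2 - 13*s/2 + 3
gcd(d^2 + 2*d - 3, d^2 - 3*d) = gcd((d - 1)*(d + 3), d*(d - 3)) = 1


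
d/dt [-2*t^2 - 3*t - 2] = -4*t - 3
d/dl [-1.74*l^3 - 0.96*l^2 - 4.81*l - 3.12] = -5.22*l^2 - 1.92*l - 4.81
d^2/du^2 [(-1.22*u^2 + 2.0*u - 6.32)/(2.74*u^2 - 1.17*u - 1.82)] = (-1.4210854715202e-14*u^4 + 22.208248*u^3 - 321.191568*u^2 + 181.405536*u - 96.935904)/(20.570824*u^6 - 26.351676*u^5 - 29.739138*u^4 + 33.405723*u^3 + 19.753734*u^2 - 11.626524*u - 6.028568)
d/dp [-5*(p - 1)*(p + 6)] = -10*p - 25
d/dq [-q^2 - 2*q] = -2*q - 2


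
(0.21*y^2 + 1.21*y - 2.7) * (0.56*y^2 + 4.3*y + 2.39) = 0.1176*y^4 + 1.5806*y^3 + 4.1929*y^2 - 8.7181*y - 6.453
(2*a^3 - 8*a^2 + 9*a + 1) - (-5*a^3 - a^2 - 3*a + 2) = 7*a^3 - 7*a^2 + 12*a - 1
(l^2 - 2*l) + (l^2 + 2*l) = 2*l^2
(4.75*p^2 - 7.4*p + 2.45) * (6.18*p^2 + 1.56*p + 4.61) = 29.355*p^4 - 38.322*p^3 + 25.4945*p^2 - 30.292*p + 11.2945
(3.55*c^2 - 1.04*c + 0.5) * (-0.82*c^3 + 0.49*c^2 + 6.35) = -2.911*c^5 + 2.5923*c^4 - 0.9196*c^3 + 22.7875*c^2 - 6.604*c + 3.175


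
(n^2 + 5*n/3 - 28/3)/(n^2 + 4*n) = (n - 7/3)/n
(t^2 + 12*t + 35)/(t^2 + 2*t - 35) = (t + 5)/(t - 5)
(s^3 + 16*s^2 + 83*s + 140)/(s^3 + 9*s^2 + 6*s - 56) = (s + 5)/(s - 2)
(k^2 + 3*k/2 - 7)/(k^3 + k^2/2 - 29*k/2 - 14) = (k - 2)/(k^2 - 3*k - 4)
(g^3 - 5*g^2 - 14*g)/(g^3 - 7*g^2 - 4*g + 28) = g/(g - 2)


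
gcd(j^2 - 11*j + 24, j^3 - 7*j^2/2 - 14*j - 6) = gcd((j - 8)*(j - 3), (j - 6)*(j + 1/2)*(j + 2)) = 1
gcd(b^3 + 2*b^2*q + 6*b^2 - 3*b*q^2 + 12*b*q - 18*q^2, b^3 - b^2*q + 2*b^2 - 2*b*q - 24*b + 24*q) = -b^2 + b*q - 6*b + 6*q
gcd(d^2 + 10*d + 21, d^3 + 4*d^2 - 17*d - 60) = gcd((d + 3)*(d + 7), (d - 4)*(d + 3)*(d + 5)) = d + 3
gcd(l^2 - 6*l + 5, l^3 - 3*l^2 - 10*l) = l - 5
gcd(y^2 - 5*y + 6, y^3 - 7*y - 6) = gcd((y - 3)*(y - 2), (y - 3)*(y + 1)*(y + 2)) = y - 3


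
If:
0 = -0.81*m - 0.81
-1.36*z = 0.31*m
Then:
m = -1.00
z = 0.23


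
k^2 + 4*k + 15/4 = (k + 3/2)*(k + 5/2)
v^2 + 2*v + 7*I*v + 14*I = (v + 2)*(v + 7*I)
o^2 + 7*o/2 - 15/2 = (o - 3/2)*(o + 5)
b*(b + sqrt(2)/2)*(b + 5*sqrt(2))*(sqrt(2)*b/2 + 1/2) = sqrt(2)*b^4/2 + 6*b^3 + 21*sqrt(2)*b^2/4 + 5*b/2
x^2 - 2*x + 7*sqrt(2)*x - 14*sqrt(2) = (x - 2)*(x + 7*sqrt(2))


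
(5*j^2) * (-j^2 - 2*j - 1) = -5*j^4 - 10*j^3 - 5*j^2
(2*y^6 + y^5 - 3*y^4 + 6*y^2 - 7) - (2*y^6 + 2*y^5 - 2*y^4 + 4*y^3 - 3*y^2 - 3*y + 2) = -y^5 - y^4 - 4*y^3 + 9*y^2 + 3*y - 9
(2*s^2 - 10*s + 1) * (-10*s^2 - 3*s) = -20*s^4 + 94*s^3 + 20*s^2 - 3*s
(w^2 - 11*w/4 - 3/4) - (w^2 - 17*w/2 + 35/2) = 23*w/4 - 73/4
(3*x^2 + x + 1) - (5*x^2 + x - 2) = 3 - 2*x^2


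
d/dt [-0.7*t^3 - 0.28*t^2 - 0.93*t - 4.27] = -2.1*t^2 - 0.56*t - 0.93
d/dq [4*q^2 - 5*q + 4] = 8*q - 5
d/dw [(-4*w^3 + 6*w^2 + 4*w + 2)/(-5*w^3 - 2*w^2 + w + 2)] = 2*(19*w^4 + 16*w^3 + 10*w^2 + 16*w + 3)/(25*w^6 + 20*w^5 - 6*w^4 - 24*w^3 - 7*w^2 + 4*w + 4)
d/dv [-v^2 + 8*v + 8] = 8 - 2*v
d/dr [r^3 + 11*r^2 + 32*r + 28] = 3*r^2 + 22*r + 32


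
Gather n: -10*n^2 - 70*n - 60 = -10*n^2 - 70*n - 60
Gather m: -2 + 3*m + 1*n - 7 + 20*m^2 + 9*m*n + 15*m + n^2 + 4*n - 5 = 20*m^2 + m*(9*n + 18) + n^2 + 5*n - 14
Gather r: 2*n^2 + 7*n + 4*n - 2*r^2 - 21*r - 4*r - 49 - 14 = 2*n^2 + 11*n - 2*r^2 - 25*r - 63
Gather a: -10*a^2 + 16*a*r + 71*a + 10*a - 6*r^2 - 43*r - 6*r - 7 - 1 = -10*a^2 + a*(16*r + 81) - 6*r^2 - 49*r - 8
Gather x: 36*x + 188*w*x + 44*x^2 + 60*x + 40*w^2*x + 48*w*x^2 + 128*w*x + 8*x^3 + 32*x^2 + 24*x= 8*x^3 + x^2*(48*w + 76) + x*(40*w^2 + 316*w + 120)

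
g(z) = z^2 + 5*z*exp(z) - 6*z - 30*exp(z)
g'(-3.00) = -13.99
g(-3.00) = 24.76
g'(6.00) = 2023.14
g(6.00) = 0.00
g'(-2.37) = -14.18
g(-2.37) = 15.92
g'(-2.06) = -14.62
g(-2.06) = 11.47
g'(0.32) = -37.58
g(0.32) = -40.93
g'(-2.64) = -14.01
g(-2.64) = 19.73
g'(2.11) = -120.97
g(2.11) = -168.64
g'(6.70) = 6912.85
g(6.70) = 2848.11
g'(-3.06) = -14.01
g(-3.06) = 25.60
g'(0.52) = -42.64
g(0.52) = -48.94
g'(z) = 5*z*exp(z) + 2*z - 25*exp(z) - 6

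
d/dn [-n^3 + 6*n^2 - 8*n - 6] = -3*n^2 + 12*n - 8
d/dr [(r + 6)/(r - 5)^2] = (-r - 17)/(r - 5)^3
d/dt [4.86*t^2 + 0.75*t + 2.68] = 9.72*t + 0.75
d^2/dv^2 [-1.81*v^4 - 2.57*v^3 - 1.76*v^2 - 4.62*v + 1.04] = -21.72*v^2 - 15.42*v - 3.52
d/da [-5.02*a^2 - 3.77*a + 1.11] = -10.04*a - 3.77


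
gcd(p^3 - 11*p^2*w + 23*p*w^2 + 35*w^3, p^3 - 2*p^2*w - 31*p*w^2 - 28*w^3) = p^2 - 6*p*w - 7*w^2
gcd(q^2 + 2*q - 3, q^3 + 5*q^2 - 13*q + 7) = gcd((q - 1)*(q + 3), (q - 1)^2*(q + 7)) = q - 1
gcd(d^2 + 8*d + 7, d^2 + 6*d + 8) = 1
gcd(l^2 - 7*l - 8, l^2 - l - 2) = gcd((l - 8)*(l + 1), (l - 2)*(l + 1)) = l + 1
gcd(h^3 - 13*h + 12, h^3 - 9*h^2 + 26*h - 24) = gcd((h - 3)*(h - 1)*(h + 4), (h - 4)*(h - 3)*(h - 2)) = h - 3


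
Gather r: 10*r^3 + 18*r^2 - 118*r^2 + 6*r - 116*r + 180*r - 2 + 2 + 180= 10*r^3 - 100*r^2 + 70*r + 180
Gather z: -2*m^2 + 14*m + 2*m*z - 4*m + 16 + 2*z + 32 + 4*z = -2*m^2 + 10*m + z*(2*m + 6) + 48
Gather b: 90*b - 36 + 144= 90*b + 108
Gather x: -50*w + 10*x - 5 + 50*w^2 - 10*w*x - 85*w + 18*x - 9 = 50*w^2 - 135*w + x*(28 - 10*w) - 14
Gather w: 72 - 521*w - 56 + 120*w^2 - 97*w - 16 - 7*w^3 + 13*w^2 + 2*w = -7*w^3 + 133*w^2 - 616*w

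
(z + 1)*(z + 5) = z^2 + 6*z + 5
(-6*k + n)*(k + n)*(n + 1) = -6*k^2*n - 6*k^2 - 5*k*n^2 - 5*k*n + n^3 + n^2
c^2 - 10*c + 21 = (c - 7)*(c - 3)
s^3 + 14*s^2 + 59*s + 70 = (s + 2)*(s + 5)*(s + 7)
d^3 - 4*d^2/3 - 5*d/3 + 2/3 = (d - 2)*(d - 1/3)*(d + 1)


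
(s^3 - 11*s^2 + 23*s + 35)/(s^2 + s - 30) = (s^2 - 6*s - 7)/(s + 6)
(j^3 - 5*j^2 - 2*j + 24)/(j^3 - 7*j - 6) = (j - 4)/(j + 1)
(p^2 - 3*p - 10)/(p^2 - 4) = (p - 5)/(p - 2)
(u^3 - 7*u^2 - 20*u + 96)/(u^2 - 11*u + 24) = u + 4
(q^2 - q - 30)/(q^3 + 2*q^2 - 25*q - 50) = (q - 6)/(q^2 - 3*q - 10)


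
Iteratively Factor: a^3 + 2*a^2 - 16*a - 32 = (a - 4)*(a^2 + 6*a + 8) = (a - 4)*(a + 4)*(a + 2)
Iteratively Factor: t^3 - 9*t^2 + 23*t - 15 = (t - 3)*(t^2 - 6*t + 5) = (t - 3)*(t - 1)*(t - 5)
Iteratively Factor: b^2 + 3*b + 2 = (b + 2)*(b + 1)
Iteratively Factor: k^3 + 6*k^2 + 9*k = (k + 3)*(k^2 + 3*k) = k*(k + 3)*(k + 3)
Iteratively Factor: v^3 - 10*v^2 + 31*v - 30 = (v - 5)*(v^2 - 5*v + 6) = (v - 5)*(v - 3)*(v - 2)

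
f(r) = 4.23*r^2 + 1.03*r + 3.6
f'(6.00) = 51.79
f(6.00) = 162.06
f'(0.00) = 1.03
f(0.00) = 3.60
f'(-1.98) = -15.72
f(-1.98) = 18.14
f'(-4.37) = -35.94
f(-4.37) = 79.88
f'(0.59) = 6.02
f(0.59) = 5.68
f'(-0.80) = -5.74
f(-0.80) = 5.48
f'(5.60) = 48.41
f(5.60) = 142.02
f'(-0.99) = -7.35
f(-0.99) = 6.73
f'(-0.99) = -7.35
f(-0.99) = 6.73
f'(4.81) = 41.72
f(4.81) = 106.42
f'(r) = 8.46*r + 1.03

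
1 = 1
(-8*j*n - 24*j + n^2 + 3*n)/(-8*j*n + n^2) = (n + 3)/n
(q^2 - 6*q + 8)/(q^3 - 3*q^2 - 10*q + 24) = 1/(q + 3)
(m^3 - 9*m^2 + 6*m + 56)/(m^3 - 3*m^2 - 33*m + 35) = (m^2 - 2*m - 8)/(m^2 + 4*m - 5)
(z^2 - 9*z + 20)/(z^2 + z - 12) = (z^2 - 9*z + 20)/(z^2 + z - 12)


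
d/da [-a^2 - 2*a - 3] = -2*a - 2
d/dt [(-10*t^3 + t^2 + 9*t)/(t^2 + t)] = 2*(-5*t^2 - 10*t - 4)/(t^2 + 2*t + 1)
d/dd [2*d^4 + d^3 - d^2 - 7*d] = 8*d^3 + 3*d^2 - 2*d - 7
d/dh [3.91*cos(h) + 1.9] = -3.91*sin(h)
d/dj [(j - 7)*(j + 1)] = 2*j - 6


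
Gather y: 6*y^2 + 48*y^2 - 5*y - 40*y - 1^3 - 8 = 54*y^2 - 45*y - 9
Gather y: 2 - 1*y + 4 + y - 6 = 0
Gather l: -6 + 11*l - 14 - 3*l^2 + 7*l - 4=-3*l^2 + 18*l - 24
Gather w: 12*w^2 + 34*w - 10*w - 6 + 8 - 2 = 12*w^2 + 24*w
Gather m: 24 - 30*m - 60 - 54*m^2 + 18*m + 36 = -54*m^2 - 12*m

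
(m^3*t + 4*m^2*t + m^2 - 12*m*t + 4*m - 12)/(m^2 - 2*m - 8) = (-m^3*t - 4*m^2*t - m^2 + 12*m*t - 4*m + 12)/(-m^2 + 2*m + 8)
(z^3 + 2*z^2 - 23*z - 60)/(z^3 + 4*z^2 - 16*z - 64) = (z^2 - 2*z - 15)/(z^2 - 16)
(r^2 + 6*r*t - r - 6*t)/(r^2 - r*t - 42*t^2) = (r - 1)/(r - 7*t)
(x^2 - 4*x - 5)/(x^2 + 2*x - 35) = (x + 1)/(x + 7)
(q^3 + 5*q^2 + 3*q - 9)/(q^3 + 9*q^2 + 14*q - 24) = (q^2 + 6*q + 9)/(q^2 + 10*q + 24)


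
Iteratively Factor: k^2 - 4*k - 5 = (k - 5)*(k + 1)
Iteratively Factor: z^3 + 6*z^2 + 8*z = (z + 2)*(z^2 + 4*z) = (z + 2)*(z + 4)*(z)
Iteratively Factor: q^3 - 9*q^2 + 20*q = (q - 5)*(q^2 - 4*q) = q*(q - 5)*(q - 4)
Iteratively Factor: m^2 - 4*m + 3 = (m - 3)*(m - 1)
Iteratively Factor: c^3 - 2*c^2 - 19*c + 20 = (c - 5)*(c^2 + 3*c - 4) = (c - 5)*(c - 1)*(c + 4)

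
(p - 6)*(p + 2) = p^2 - 4*p - 12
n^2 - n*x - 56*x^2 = (n - 8*x)*(n + 7*x)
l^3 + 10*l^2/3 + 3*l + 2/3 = (l + 1/3)*(l + 1)*(l + 2)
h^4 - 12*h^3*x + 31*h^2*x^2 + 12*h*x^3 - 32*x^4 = (h - 8*x)*(h - 4*x)*(h - x)*(h + x)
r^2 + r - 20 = (r - 4)*(r + 5)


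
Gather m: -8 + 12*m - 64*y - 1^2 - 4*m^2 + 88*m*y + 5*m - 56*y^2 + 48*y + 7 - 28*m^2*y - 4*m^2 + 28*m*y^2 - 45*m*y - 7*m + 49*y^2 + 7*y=m^2*(-28*y - 8) + m*(28*y^2 + 43*y + 10) - 7*y^2 - 9*y - 2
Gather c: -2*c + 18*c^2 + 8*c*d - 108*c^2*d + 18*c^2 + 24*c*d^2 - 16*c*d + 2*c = c^2*(36 - 108*d) + c*(24*d^2 - 8*d)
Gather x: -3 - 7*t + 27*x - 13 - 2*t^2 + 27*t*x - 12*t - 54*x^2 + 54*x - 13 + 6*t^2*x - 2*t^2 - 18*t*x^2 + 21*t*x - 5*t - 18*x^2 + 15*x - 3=-4*t^2 - 24*t + x^2*(-18*t - 72) + x*(6*t^2 + 48*t + 96) - 32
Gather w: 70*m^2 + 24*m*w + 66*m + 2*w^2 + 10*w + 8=70*m^2 + 66*m + 2*w^2 + w*(24*m + 10) + 8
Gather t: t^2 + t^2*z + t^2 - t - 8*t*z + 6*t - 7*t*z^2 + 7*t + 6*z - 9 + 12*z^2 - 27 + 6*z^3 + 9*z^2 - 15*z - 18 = t^2*(z + 2) + t*(-7*z^2 - 8*z + 12) + 6*z^3 + 21*z^2 - 9*z - 54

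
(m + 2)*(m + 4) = m^2 + 6*m + 8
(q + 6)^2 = q^2 + 12*q + 36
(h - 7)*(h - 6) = h^2 - 13*h + 42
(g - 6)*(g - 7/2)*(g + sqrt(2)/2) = g^3 - 19*g^2/2 + sqrt(2)*g^2/2 - 19*sqrt(2)*g/4 + 21*g + 21*sqrt(2)/2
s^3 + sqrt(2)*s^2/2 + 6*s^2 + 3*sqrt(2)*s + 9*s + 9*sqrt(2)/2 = (s + 3)^2*(s + sqrt(2)/2)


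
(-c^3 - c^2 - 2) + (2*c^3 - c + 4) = c^3 - c^2 - c + 2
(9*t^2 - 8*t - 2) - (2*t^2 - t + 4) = 7*t^2 - 7*t - 6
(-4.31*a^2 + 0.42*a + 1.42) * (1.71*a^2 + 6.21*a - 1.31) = -7.3701*a^4 - 26.0469*a^3 + 10.6825*a^2 + 8.268*a - 1.8602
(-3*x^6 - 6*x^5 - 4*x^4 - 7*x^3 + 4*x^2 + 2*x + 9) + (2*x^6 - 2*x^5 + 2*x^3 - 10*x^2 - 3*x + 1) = -x^6 - 8*x^5 - 4*x^4 - 5*x^3 - 6*x^2 - x + 10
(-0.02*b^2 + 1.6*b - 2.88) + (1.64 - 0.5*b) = -0.02*b^2 + 1.1*b - 1.24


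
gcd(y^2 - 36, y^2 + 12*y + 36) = y + 6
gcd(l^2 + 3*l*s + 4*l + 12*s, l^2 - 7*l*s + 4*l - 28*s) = l + 4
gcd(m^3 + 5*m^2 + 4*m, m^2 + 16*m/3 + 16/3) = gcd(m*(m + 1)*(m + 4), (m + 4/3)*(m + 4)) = m + 4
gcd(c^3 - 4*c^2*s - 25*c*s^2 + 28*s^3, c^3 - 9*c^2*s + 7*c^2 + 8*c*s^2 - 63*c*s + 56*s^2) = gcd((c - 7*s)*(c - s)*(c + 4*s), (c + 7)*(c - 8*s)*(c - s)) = -c + s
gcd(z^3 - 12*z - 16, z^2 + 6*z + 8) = z + 2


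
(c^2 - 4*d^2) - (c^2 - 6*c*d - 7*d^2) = 6*c*d + 3*d^2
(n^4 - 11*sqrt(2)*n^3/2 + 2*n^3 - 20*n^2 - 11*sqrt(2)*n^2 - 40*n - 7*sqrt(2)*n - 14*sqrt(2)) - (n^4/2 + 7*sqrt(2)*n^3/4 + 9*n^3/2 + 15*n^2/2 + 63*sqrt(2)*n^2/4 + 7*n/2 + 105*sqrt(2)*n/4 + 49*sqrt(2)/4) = n^4/2 - 29*sqrt(2)*n^3/4 - 5*n^3/2 - 107*sqrt(2)*n^2/4 - 55*n^2/2 - 133*sqrt(2)*n/4 - 87*n/2 - 105*sqrt(2)/4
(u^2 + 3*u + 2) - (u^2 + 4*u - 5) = 7 - u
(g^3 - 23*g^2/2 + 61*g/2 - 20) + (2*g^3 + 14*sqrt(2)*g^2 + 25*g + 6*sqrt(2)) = 3*g^3 - 23*g^2/2 + 14*sqrt(2)*g^2 + 111*g/2 - 20 + 6*sqrt(2)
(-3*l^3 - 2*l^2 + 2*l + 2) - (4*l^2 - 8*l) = -3*l^3 - 6*l^2 + 10*l + 2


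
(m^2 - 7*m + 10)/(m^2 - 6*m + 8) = (m - 5)/(m - 4)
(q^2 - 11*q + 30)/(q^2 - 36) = (q - 5)/(q + 6)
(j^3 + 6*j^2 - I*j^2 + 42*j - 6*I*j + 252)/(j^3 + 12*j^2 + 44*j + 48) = (j^2 - I*j + 42)/(j^2 + 6*j + 8)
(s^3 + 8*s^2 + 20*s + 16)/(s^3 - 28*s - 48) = (s + 2)/(s - 6)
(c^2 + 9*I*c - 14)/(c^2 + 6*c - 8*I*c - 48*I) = (c^2 + 9*I*c - 14)/(c^2 + c*(6 - 8*I) - 48*I)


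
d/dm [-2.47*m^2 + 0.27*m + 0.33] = 0.27 - 4.94*m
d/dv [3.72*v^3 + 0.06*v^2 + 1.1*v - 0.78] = 11.16*v^2 + 0.12*v + 1.1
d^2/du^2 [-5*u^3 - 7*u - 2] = -30*u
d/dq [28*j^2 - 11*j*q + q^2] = -11*j + 2*q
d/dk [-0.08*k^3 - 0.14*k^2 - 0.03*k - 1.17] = -0.24*k^2 - 0.28*k - 0.03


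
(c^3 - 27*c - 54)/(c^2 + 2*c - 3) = (c^2 - 3*c - 18)/(c - 1)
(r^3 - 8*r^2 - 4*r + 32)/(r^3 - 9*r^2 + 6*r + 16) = (r + 2)/(r + 1)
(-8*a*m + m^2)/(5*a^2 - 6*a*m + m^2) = m*(-8*a + m)/(5*a^2 - 6*a*m + m^2)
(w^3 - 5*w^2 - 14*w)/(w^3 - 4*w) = (w - 7)/(w - 2)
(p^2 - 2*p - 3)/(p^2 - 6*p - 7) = (p - 3)/(p - 7)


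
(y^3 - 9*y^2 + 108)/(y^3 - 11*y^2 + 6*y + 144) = (y - 6)/(y - 8)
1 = 1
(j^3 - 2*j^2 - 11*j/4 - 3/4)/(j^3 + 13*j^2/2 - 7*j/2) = (4*j^3 - 8*j^2 - 11*j - 3)/(2*j*(2*j^2 + 13*j - 7))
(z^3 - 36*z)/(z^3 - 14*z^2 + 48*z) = (z + 6)/(z - 8)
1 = 1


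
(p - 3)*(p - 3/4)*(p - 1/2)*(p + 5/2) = p^4 - 7*p^3/4 - 13*p^2/2 + 147*p/16 - 45/16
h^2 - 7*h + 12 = (h - 4)*(h - 3)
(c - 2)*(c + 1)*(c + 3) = c^3 + 2*c^2 - 5*c - 6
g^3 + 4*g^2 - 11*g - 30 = (g - 3)*(g + 2)*(g + 5)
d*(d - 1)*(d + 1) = d^3 - d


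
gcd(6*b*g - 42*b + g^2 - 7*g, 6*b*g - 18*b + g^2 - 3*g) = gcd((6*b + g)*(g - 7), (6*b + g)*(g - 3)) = 6*b + g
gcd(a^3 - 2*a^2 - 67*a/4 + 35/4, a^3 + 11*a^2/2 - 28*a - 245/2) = a^2 - 3*a/2 - 35/2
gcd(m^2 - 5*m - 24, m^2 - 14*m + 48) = m - 8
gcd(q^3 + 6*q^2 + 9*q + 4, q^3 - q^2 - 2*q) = q + 1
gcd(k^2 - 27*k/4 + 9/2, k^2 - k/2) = 1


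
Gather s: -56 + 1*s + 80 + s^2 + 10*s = s^2 + 11*s + 24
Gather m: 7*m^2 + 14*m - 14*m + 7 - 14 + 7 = 7*m^2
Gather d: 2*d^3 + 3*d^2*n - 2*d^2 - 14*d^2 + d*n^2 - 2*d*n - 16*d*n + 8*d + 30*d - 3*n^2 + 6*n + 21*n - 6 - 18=2*d^3 + d^2*(3*n - 16) + d*(n^2 - 18*n + 38) - 3*n^2 + 27*n - 24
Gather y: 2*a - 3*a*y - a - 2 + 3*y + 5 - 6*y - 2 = a + y*(-3*a - 3) + 1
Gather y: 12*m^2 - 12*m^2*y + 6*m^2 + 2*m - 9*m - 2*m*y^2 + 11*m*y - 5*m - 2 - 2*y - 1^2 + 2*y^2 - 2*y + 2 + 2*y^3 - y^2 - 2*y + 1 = 18*m^2 - 12*m + 2*y^3 + y^2*(1 - 2*m) + y*(-12*m^2 + 11*m - 6)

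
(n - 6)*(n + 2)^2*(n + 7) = n^4 + 5*n^3 - 34*n^2 - 164*n - 168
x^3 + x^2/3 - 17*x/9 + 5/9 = (x - 1)*(x - 1/3)*(x + 5/3)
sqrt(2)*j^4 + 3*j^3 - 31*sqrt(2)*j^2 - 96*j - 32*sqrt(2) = (j - 4*sqrt(2))*(j + sqrt(2))*(j + 4*sqrt(2))*(sqrt(2)*j + 1)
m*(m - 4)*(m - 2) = m^3 - 6*m^2 + 8*m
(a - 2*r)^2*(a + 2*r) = a^3 - 2*a^2*r - 4*a*r^2 + 8*r^3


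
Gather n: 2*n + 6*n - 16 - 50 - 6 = 8*n - 72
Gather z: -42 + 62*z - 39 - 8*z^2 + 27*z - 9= -8*z^2 + 89*z - 90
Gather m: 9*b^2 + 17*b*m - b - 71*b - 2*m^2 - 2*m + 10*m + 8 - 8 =9*b^2 - 72*b - 2*m^2 + m*(17*b + 8)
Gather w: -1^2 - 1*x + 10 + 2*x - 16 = x - 7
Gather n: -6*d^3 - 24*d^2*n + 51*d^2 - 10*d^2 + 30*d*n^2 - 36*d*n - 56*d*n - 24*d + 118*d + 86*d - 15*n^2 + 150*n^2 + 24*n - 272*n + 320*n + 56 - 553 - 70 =-6*d^3 + 41*d^2 + 180*d + n^2*(30*d + 135) + n*(-24*d^2 - 92*d + 72) - 567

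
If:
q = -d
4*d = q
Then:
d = 0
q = 0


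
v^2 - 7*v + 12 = (v - 4)*(v - 3)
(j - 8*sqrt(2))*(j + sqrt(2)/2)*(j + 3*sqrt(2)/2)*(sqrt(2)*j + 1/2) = sqrt(2)*j^4 - 23*j^3/2 - 67*sqrt(2)*j^2/2 - 157*j/4 - 6*sqrt(2)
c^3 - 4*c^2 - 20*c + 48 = (c - 6)*(c - 2)*(c + 4)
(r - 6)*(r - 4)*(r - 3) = r^3 - 13*r^2 + 54*r - 72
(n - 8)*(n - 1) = n^2 - 9*n + 8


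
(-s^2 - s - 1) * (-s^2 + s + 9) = s^4 - 9*s^2 - 10*s - 9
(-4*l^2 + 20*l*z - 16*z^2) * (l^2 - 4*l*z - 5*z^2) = -4*l^4 + 36*l^3*z - 76*l^2*z^2 - 36*l*z^3 + 80*z^4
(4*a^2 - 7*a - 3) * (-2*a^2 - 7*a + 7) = -8*a^4 - 14*a^3 + 83*a^2 - 28*a - 21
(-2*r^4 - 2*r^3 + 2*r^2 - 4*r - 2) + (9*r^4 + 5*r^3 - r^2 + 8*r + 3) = 7*r^4 + 3*r^3 + r^2 + 4*r + 1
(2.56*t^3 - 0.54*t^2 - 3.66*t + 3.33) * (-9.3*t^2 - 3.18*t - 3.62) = -23.808*t^5 - 3.1188*t^4 + 26.488*t^3 - 17.3754*t^2 + 2.6598*t - 12.0546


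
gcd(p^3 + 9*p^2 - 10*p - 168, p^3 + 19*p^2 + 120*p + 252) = p^2 + 13*p + 42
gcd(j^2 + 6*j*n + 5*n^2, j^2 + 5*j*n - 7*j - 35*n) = j + 5*n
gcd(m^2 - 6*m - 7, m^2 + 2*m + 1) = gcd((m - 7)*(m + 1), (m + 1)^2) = m + 1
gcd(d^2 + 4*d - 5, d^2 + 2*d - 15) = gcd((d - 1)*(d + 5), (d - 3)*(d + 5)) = d + 5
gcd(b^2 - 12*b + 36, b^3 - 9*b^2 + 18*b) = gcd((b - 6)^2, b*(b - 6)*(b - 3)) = b - 6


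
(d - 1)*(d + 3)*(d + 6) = d^3 + 8*d^2 + 9*d - 18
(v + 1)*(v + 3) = v^2 + 4*v + 3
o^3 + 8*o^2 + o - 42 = (o - 2)*(o + 3)*(o + 7)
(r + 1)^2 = r^2 + 2*r + 1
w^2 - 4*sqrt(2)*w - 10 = (w - 5*sqrt(2))*(w + sqrt(2))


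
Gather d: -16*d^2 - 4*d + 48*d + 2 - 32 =-16*d^2 + 44*d - 30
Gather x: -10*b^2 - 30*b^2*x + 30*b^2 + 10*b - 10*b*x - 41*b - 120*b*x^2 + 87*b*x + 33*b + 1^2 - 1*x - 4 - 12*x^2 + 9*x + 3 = 20*b^2 + 2*b + x^2*(-120*b - 12) + x*(-30*b^2 + 77*b + 8)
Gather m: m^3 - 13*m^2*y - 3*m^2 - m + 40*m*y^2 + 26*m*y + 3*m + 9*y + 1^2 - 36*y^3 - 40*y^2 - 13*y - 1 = m^3 + m^2*(-13*y - 3) + m*(40*y^2 + 26*y + 2) - 36*y^3 - 40*y^2 - 4*y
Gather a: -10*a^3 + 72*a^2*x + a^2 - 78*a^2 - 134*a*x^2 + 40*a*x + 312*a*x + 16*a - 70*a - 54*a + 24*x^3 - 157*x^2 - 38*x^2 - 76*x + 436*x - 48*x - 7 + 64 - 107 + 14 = -10*a^3 + a^2*(72*x - 77) + a*(-134*x^2 + 352*x - 108) + 24*x^3 - 195*x^2 + 312*x - 36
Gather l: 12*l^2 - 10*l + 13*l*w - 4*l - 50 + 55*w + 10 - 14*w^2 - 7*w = 12*l^2 + l*(13*w - 14) - 14*w^2 + 48*w - 40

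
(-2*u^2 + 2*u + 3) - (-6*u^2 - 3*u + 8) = 4*u^2 + 5*u - 5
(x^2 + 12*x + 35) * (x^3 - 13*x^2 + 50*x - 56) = x^5 - x^4 - 71*x^3 + 89*x^2 + 1078*x - 1960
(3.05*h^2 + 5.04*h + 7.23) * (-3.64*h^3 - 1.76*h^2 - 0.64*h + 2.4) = -11.102*h^5 - 23.7136*h^4 - 37.1396*h^3 - 8.6304*h^2 + 7.4688*h + 17.352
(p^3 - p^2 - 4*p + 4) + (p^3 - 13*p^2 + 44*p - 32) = 2*p^3 - 14*p^2 + 40*p - 28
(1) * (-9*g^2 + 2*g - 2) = -9*g^2 + 2*g - 2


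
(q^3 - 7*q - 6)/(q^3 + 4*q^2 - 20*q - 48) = (q^2 - 2*q - 3)/(q^2 + 2*q - 24)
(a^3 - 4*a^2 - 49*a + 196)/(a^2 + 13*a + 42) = (a^2 - 11*a + 28)/(a + 6)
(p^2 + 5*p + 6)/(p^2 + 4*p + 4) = (p + 3)/(p + 2)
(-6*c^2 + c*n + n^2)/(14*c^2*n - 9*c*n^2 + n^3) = (-3*c - n)/(n*(7*c - n))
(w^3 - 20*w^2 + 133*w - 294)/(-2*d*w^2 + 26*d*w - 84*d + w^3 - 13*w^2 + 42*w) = (w - 7)/(-2*d + w)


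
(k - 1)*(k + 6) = k^2 + 5*k - 6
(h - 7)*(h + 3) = h^2 - 4*h - 21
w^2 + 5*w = w*(w + 5)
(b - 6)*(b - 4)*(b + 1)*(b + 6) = b^4 - 3*b^3 - 40*b^2 + 108*b + 144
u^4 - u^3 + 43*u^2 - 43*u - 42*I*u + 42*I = (u - 1)*(u - 6*I)*(u - I)*(u + 7*I)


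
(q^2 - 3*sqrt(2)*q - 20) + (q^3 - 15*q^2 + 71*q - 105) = q^3 - 14*q^2 - 3*sqrt(2)*q + 71*q - 125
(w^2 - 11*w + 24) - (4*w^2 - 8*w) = -3*w^2 - 3*w + 24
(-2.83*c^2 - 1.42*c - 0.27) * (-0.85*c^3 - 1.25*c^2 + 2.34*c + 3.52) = 2.4055*c^5 + 4.7445*c^4 - 4.6177*c^3 - 12.9469*c^2 - 5.6302*c - 0.9504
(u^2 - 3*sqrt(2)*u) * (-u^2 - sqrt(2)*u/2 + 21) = -u^4 + 5*sqrt(2)*u^3/2 + 24*u^2 - 63*sqrt(2)*u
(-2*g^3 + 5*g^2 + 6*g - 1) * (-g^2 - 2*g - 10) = 2*g^5 - g^4 + 4*g^3 - 61*g^2 - 58*g + 10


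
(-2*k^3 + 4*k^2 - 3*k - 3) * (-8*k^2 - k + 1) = 16*k^5 - 30*k^4 + 18*k^3 + 31*k^2 - 3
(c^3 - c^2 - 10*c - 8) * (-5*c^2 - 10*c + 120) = -5*c^5 - 5*c^4 + 180*c^3 + 20*c^2 - 1120*c - 960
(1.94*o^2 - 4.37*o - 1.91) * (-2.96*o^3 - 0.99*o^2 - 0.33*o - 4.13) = -5.7424*o^5 + 11.0146*o^4 + 9.3397*o^3 - 4.6792*o^2 + 18.6784*o + 7.8883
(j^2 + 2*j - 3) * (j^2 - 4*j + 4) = j^4 - 2*j^3 - 7*j^2 + 20*j - 12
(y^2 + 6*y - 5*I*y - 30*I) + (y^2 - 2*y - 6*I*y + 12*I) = 2*y^2 + 4*y - 11*I*y - 18*I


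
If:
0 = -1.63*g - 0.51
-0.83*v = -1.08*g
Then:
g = -0.31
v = -0.41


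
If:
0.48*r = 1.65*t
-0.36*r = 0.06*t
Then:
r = 0.00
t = 0.00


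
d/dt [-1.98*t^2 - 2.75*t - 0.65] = -3.96*t - 2.75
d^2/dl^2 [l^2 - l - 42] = 2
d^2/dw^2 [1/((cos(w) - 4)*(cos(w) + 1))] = (-4*sin(w)^4 + 27*sin(w)^2 + 3*cos(w)/4 + 9*cos(3*w)/4 + 3)/((cos(w) - 4)^3*(cos(w) + 1)^3)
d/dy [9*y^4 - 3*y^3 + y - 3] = 36*y^3 - 9*y^2 + 1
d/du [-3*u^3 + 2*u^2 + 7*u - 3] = -9*u^2 + 4*u + 7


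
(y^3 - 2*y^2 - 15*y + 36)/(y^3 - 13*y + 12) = (y - 3)/(y - 1)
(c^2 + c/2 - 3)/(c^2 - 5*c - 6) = (-c^2 - c/2 + 3)/(-c^2 + 5*c + 6)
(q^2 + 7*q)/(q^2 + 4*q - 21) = q/(q - 3)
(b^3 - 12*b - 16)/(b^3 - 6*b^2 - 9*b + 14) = (b^2 - 2*b - 8)/(b^2 - 8*b + 7)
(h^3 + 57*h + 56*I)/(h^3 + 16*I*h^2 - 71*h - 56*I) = (h - 8*I)/(h + 8*I)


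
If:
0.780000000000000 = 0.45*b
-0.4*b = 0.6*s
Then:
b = 1.73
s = -1.16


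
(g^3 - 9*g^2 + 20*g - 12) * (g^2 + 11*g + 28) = g^5 + 2*g^4 - 51*g^3 - 44*g^2 + 428*g - 336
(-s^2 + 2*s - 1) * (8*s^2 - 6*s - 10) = -8*s^4 + 22*s^3 - 10*s^2 - 14*s + 10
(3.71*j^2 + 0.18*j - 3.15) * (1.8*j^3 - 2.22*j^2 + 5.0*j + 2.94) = 6.678*j^5 - 7.9122*j^4 + 12.4804*j^3 + 18.8004*j^2 - 15.2208*j - 9.261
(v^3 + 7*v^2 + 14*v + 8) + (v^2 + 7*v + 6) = v^3 + 8*v^2 + 21*v + 14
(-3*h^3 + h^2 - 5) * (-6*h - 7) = 18*h^4 + 15*h^3 - 7*h^2 + 30*h + 35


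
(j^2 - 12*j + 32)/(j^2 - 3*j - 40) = (j - 4)/(j + 5)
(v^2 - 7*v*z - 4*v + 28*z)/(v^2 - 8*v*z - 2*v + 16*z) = (v^2 - 7*v*z - 4*v + 28*z)/(v^2 - 8*v*z - 2*v + 16*z)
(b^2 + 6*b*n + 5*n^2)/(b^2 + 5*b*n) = (b + n)/b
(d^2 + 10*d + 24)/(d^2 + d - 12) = (d + 6)/(d - 3)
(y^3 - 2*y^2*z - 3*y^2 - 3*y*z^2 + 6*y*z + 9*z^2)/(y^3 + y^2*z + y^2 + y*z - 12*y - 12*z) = (y - 3*z)/(y + 4)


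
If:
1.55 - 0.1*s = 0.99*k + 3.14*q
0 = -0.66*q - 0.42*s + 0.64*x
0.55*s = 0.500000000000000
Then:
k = 3.30870690374823 - 3.07560453014998*x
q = 0.96969696969697*x - 0.578512396694215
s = 0.91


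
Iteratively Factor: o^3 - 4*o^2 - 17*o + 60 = (o - 5)*(o^2 + o - 12) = (o - 5)*(o - 3)*(o + 4)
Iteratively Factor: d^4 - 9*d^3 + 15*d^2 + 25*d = (d + 1)*(d^3 - 10*d^2 + 25*d) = d*(d + 1)*(d^2 - 10*d + 25) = d*(d - 5)*(d + 1)*(d - 5)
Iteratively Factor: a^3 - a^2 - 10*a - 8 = (a + 1)*(a^2 - 2*a - 8) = (a + 1)*(a + 2)*(a - 4)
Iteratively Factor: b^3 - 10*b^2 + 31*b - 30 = (b - 5)*(b^2 - 5*b + 6) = (b - 5)*(b - 2)*(b - 3)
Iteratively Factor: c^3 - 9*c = (c - 3)*(c^2 + 3*c) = c*(c - 3)*(c + 3)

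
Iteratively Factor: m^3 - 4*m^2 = (m)*(m^2 - 4*m) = m^2*(m - 4)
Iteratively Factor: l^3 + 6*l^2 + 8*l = (l + 4)*(l^2 + 2*l) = (l + 2)*(l + 4)*(l)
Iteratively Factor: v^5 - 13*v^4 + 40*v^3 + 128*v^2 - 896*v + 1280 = (v - 4)*(v^4 - 9*v^3 + 4*v^2 + 144*v - 320) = (v - 5)*(v - 4)*(v^3 - 4*v^2 - 16*v + 64) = (v - 5)*(v - 4)^2*(v^2 - 16) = (v - 5)*(v - 4)^3*(v + 4)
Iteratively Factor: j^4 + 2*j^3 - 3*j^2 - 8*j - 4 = (j + 1)*(j^3 + j^2 - 4*j - 4) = (j + 1)*(j + 2)*(j^2 - j - 2) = (j + 1)^2*(j + 2)*(j - 2)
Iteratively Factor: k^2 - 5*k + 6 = (k - 3)*(k - 2)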